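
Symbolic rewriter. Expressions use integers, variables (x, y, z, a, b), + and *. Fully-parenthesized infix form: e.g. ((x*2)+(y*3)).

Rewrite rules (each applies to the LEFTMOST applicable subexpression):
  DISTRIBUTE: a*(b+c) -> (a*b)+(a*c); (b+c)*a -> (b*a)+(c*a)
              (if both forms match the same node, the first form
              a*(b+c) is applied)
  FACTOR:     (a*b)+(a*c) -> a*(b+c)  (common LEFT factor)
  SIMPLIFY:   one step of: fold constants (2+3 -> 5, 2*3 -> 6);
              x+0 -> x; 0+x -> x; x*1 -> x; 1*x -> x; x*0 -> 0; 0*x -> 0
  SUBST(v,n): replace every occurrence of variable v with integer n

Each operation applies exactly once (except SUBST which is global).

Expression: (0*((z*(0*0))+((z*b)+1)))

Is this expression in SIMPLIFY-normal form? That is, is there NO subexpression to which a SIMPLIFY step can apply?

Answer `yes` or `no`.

Expression: (0*((z*(0*0))+((z*b)+1)))
Scanning for simplifiable subexpressions (pre-order)...
  at root: (0*((z*(0*0))+((z*b)+1))) (SIMPLIFIABLE)
  at R: ((z*(0*0))+((z*b)+1)) (not simplifiable)
  at RL: (z*(0*0)) (not simplifiable)
  at RLR: (0*0) (SIMPLIFIABLE)
  at RR: ((z*b)+1) (not simplifiable)
  at RRL: (z*b) (not simplifiable)
Found simplifiable subexpr at path root: (0*((z*(0*0))+((z*b)+1)))
One SIMPLIFY step would give: 0
-> NOT in normal form.

Answer: no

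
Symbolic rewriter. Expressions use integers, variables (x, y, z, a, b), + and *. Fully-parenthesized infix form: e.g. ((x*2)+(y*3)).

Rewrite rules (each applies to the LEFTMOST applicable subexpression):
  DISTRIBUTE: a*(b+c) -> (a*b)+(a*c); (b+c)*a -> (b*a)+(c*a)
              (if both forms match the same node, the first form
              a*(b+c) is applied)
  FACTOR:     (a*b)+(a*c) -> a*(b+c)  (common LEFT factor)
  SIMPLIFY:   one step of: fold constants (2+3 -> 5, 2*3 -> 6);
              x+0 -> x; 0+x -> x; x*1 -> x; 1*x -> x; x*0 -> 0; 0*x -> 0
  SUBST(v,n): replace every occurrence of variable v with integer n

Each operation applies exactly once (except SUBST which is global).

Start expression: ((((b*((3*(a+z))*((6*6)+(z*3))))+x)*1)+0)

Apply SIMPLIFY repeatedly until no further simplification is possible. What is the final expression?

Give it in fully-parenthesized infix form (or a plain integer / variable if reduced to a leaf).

Answer: ((b*((3*(a+z))*(36+(z*3))))+x)

Derivation:
Start: ((((b*((3*(a+z))*((6*6)+(z*3))))+x)*1)+0)
Step 1: at root: ((((b*((3*(a+z))*((6*6)+(z*3))))+x)*1)+0) -> (((b*((3*(a+z))*((6*6)+(z*3))))+x)*1); overall: ((((b*((3*(a+z))*((6*6)+(z*3))))+x)*1)+0) -> (((b*((3*(a+z))*((6*6)+(z*3))))+x)*1)
Step 2: at root: (((b*((3*(a+z))*((6*6)+(z*3))))+x)*1) -> ((b*((3*(a+z))*((6*6)+(z*3))))+x); overall: (((b*((3*(a+z))*((6*6)+(z*3))))+x)*1) -> ((b*((3*(a+z))*((6*6)+(z*3))))+x)
Step 3: at LRRL: (6*6) -> 36; overall: ((b*((3*(a+z))*((6*6)+(z*3))))+x) -> ((b*((3*(a+z))*(36+(z*3))))+x)
Fixed point: ((b*((3*(a+z))*(36+(z*3))))+x)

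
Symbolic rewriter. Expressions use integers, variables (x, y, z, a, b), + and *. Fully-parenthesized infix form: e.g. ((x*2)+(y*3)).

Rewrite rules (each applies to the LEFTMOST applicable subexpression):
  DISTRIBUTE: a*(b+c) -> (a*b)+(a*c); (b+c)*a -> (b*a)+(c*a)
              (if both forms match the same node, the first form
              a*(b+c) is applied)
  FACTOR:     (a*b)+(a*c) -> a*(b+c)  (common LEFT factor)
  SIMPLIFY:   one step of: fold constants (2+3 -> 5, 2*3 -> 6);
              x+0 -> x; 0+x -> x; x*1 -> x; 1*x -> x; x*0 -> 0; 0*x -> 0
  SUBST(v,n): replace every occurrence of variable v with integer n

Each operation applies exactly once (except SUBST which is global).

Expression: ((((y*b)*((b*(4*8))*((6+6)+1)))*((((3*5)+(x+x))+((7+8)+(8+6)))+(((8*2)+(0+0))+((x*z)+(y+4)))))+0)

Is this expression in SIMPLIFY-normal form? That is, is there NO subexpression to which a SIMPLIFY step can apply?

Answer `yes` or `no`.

Answer: no

Derivation:
Expression: ((((y*b)*((b*(4*8))*((6+6)+1)))*((((3*5)+(x+x))+((7+8)+(8+6)))+(((8*2)+(0+0))+((x*z)+(y+4)))))+0)
Scanning for simplifiable subexpressions (pre-order)...
  at root: ((((y*b)*((b*(4*8))*((6+6)+1)))*((((3*5)+(x+x))+((7+8)+(8+6)))+(((8*2)+(0+0))+((x*z)+(y+4)))))+0) (SIMPLIFIABLE)
  at L: (((y*b)*((b*(4*8))*((6+6)+1)))*((((3*5)+(x+x))+((7+8)+(8+6)))+(((8*2)+(0+0))+((x*z)+(y+4))))) (not simplifiable)
  at LL: ((y*b)*((b*(4*8))*((6+6)+1))) (not simplifiable)
  at LLL: (y*b) (not simplifiable)
  at LLR: ((b*(4*8))*((6+6)+1)) (not simplifiable)
  at LLRL: (b*(4*8)) (not simplifiable)
  at LLRLR: (4*8) (SIMPLIFIABLE)
  at LLRR: ((6+6)+1) (not simplifiable)
  at LLRRL: (6+6) (SIMPLIFIABLE)
  at LR: ((((3*5)+(x+x))+((7+8)+(8+6)))+(((8*2)+(0+0))+((x*z)+(y+4)))) (not simplifiable)
  at LRL: (((3*5)+(x+x))+((7+8)+(8+6))) (not simplifiable)
  at LRLL: ((3*5)+(x+x)) (not simplifiable)
  at LRLLL: (3*5) (SIMPLIFIABLE)
  at LRLLR: (x+x) (not simplifiable)
  at LRLR: ((7+8)+(8+6)) (not simplifiable)
  at LRLRL: (7+8) (SIMPLIFIABLE)
  at LRLRR: (8+6) (SIMPLIFIABLE)
  at LRR: (((8*2)+(0+0))+((x*z)+(y+4))) (not simplifiable)
  at LRRL: ((8*2)+(0+0)) (not simplifiable)
  at LRRLL: (8*2) (SIMPLIFIABLE)
  at LRRLR: (0+0) (SIMPLIFIABLE)
  at LRRR: ((x*z)+(y+4)) (not simplifiable)
  at LRRRL: (x*z) (not simplifiable)
  at LRRRR: (y+4) (not simplifiable)
Found simplifiable subexpr at path root: ((((y*b)*((b*(4*8))*((6+6)+1)))*((((3*5)+(x+x))+((7+8)+(8+6)))+(((8*2)+(0+0))+((x*z)+(y+4)))))+0)
One SIMPLIFY step would give: (((y*b)*((b*(4*8))*((6+6)+1)))*((((3*5)+(x+x))+((7+8)+(8+6)))+(((8*2)+(0+0))+((x*z)+(y+4)))))
-> NOT in normal form.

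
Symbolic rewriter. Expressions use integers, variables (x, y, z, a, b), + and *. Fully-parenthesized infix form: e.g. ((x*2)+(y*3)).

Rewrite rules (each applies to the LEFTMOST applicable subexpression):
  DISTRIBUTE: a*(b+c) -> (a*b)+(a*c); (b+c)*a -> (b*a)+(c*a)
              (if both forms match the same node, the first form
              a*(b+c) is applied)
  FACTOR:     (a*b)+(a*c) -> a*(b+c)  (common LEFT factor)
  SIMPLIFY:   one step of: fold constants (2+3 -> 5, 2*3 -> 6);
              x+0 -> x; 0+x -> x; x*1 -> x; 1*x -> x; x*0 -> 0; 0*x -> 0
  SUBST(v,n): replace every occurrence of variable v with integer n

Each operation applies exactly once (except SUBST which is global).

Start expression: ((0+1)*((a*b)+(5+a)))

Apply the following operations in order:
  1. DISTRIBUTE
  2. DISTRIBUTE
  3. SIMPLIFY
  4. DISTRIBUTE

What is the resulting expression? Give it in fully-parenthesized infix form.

Start: ((0+1)*((a*b)+(5+a)))
Apply DISTRIBUTE at root (target: ((0+1)*((a*b)+(5+a)))): ((0+1)*((a*b)+(5+a))) -> (((0+1)*(a*b))+((0+1)*(5+a)))
Apply DISTRIBUTE at L (target: ((0+1)*(a*b))): (((0+1)*(a*b))+((0+1)*(5+a))) -> (((0*(a*b))+(1*(a*b)))+((0+1)*(5+a)))
Apply SIMPLIFY at LL (target: (0*(a*b))): (((0*(a*b))+(1*(a*b)))+((0+1)*(5+a))) -> ((0+(1*(a*b)))+((0+1)*(5+a)))
Apply DISTRIBUTE at R (target: ((0+1)*(5+a))): ((0+(1*(a*b)))+((0+1)*(5+a))) -> ((0+(1*(a*b)))+(((0+1)*5)+((0+1)*a)))

Answer: ((0+(1*(a*b)))+(((0+1)*5)+((0+1)*a)))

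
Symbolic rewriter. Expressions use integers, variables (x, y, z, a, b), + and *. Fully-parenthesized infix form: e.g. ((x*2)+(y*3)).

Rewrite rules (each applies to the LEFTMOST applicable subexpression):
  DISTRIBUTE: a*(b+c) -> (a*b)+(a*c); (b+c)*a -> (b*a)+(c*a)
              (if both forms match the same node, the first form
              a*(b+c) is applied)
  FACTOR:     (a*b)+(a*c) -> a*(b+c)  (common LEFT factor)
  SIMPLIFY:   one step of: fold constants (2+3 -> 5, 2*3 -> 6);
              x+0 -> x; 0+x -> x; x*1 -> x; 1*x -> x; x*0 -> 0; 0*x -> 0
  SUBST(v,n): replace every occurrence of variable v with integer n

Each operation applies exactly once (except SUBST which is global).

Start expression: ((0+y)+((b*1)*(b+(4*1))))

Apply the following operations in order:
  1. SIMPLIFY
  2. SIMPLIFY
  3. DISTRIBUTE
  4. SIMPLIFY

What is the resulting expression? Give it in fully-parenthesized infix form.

Start: ((0+y)+((b*1)*(b+(4*1))))
Apply SIMPLIFY at L (target: (0+y)): ((0+y)+((b*1)*(b+(4*1)))) -> (y+((b*1)*(b+(4*1))))
Apply SIMPLIFY at RL (target: (b*1)): (y+((b*1)*(b+(4*1)))) -> (y+(b*(b+(4*1))))
Apply DISTRIBUTE at R (target: (b*(b+(4*1)))): (y+(b*(b+(4*1)))) -> (y+((b*b)+(b*(4*1))))
Apply SIMPLIFY at RRR (target: (4*1)): (y+((b*b)+(b*(4*1)))) -> (y+((b*b)+(b*4)))

Answer: (y+((b*b)+(b*4)))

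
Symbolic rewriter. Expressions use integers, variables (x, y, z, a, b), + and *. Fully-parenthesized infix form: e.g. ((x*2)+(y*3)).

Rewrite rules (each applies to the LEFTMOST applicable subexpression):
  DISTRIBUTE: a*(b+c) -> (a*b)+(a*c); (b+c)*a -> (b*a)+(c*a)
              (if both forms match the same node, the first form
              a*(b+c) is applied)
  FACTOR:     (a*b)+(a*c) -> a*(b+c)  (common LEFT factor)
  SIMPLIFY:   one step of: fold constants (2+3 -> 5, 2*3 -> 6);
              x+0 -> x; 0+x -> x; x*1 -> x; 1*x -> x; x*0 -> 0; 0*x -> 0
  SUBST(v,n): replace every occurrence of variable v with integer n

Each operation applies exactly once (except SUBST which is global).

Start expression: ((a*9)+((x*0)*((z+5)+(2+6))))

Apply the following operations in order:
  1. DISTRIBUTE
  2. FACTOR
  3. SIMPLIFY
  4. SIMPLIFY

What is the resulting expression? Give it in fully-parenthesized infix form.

Start: ((a*9)+((x*0)*((z+5)+(2+6))))
Apply DISTRIBUTE at R (target: ((x*0)*((z+5)+(2+6)))): ((a*9)+((x*0)*((z+5)+(2+6)))) -> ((a*9)+(((x*0)*(z+5))+((x*0)*(2+6))))
Apply FACTOR at R (target: (((x*0)*(z+5))+((x*0)*(2+6)))): ((a*9)+(((x*0)*(z+5))+((x*0)*(2+6)))) -> ((a*9)+((x*0)*((z+5)+(2+6))))
Apply SIMPLIFY at RL (target: (x*0)): ((a*9)+((x*0)*((z+5)+(2+6)))) -> ((a*9)+(0*((z+5)+(2+6))))
Apply SIMPLIFY at R (target: (0*((z+5)+(2+6)))): ((a*9)+(0*((z+5)+(2+6)))) -> ((a*9)+0)

Answer: ((a*9)+0)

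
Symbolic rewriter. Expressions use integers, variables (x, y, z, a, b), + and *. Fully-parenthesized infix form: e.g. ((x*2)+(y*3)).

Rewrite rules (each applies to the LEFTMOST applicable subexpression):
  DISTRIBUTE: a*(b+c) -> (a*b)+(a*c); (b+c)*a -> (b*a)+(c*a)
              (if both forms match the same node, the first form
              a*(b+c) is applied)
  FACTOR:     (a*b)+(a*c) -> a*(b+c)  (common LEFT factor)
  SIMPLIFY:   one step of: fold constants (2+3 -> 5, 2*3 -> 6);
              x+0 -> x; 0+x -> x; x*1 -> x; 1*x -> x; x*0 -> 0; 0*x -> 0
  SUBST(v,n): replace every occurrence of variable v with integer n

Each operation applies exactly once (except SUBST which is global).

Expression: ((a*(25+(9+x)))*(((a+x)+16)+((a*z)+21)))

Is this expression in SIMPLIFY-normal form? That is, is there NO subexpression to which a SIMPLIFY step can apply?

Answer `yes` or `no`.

Expression: ((a*(25+(9+x)))*(((a+x)+16)+((a*z)+21)))
Scanning for simplifiable subexpressions (pre-order)...
  at root: ((a*(25+(9+x)))*(((a+x)+16)+((a*z)+21))) (not simplifiable)
  at L: (a*(25+(9+x))) (not simplifiable)
  at LR: (25+(9+x)) (not simplifiable)
  at LRR: (9+x) (not simplifiable)
  at R: (((a+x)+16)+((a*z)+21)) (not simplifiable)
  at RL: ((a+x)+16) (not simplifiable)
  at RLL: (a+x) (not simplifiable)
  at RR: ((a*z)+21) (not simplifiable)
  at RRL: (a*z) (not simplifiable)
Result: no simplifiable subexpression found -> normal form.

Answer: yes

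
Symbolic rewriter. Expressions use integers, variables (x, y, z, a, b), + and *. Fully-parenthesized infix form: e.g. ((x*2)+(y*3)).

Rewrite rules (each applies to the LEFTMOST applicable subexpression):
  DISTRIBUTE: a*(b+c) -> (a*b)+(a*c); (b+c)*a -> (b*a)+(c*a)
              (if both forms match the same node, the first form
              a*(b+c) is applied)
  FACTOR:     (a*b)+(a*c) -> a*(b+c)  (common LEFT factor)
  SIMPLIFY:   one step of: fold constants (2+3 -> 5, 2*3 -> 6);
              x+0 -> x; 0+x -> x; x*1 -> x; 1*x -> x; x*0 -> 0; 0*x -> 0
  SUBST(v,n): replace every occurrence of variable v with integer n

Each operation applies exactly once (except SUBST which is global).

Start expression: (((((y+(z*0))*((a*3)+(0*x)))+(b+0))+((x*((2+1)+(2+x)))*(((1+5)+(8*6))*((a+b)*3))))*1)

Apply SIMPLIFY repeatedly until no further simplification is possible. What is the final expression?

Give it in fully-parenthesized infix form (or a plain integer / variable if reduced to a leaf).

Start: (((((y+(z*0))*((a*3)+(0*x)))+(b+0))+((x*((2+1)+(2+x)))*(((1+5)+(8*6))*((a+b)*3))))*1)
Step 1: at root: (((((y+(z*0))*((a*3)+(0*x)))+(b+0))+((x*((2+1)+(2+x)))*(((1+5)+(8*6))*((a+b)*3))))*1) -> ((((y+(z*0))*((a*3)+(0*x)))+(b+0))+((x*((2+1)+(2+x)))*(((1+5)+(8*6))*((a+b)*3)))); overall: (((((y+(z*0))*((a*3)+(0*x)))+(b+0))+((x*((2+1)+(2+x)))*(((1+5)+(8*6))*((a+b)*3))))*1) -> ((((y+(z*0))*((a*3)+(0*x)))+(b+0))+((x*((2+1)+(2+x)))*(((1+5)+(8*6))*((a+b)*3))))
Step 2: at LLLR: (z*0) -> 0; overall: ((((y+(z*0))*((a*3)+(0*x)))+(b+0))+((x*((2+1)+(2+x)))*(((1+5)+(8*6))*((a+b)*3)))) -> ((((y+0)*((a*3)+(0*x)))+(b+0))+((x*((2+1)+(2+x)))*(((1+5)+(8*6))*((a+b)*3))))
Step 3: at LLL: (y+0) -> y; overall: ((((y+0)*((a*3)+(0*x)))+(b+0))+((x*((2+1)+(2+x)))*(((1+5)+(8*6))*((a+b)*3)))) -> (((y*((a*3)+(0*x)))+(b+0))+((x*((2+1)+(2+x)))*(((1+5)+(8*6))*((a+b)*3))))
Step 4: at LLRR: (0*x) -> 0; overall: (((y*((a*3)+(0*x)))+(b+0))+((x*((2+1)+(2+x)))*(((1+5)+(8*6))*((a+b)*3)))) -> (((y*((a*3)+0))+(b+0))+((x*((2+1)+(2+x)))*(((1+5)+(8*6))*((a+b)*3))))
Step 5: at LLR: ((a*3)+0) -> (a*3); overall: (((y*((a*3)+0))+(b+0))+((x*((2+1)+(2+x)))*(((1+5)+(8*6))*((a+b)*3)))) -> (((y*(a*3))+(b+0))+((x*((2+1)+(2+x)))*(((1+5)+(8*6))*((a+b)*3))))
Step 6: at LR: (b+0) -> b; overall: (((y*(a*3))+(b+0))+((x*((2+1)+(2+x)))*(((1+5)+(8*6))*((a+b)*3)))) -> (((y*(a*3))+b)+((x*((2+1)+(2+x)))*(((1+5)+(8*6))*((a+b)*3))))
Step 7: at RLRL: (2+1) -> 3; overall: (((y*(a*3))+b)+((x*((2+1)+(2+x)))*(((1+5)+(8*6))*((a+b)*3)))) -> (((y*(a*3))+b)+((x*(3+(2+x)))*(((1+5)+(8*6))*((a+b)*3))))
Step 8: at RRLL: (1+5) -> 6; overall: (((y*(a*3))+b)+((x*(3+(2+x)))*(((1+5)+(8*6))*((a+b)*3)))) -> (((y*(a*3))+b)+((x*(3+(2+x)))*((6+(8*6))*((a+b)*3))))
Step 9: at RRLR: (8*6) -> 48; overall: (((y*(a*3))+b)+((x*(3+(2+x)))*((6+(8*6))*((a+b)*3)))) -> (((y*(a*3))+b)+((x*(3+(2+x)))*((6+48)*((a+b)*3))))
Step 10: at RRL: (6+48) -> 54; overall: (((y*(a*3))+b)+((x*(3+(2+x)))*((6+48)*((a+b)*3)))) -> (((y*(a*3))+b)+((x*(3+(2+x)))*(54*((a+b)*3))))
Fixed point: (((y*(a*3))+b)+((x*(3+(2+x)))*(54*((a+b)*3))))

Answer: (((y*(a*3))+b)+((x*(3+(2+x)))*(54*((a+b)*3))))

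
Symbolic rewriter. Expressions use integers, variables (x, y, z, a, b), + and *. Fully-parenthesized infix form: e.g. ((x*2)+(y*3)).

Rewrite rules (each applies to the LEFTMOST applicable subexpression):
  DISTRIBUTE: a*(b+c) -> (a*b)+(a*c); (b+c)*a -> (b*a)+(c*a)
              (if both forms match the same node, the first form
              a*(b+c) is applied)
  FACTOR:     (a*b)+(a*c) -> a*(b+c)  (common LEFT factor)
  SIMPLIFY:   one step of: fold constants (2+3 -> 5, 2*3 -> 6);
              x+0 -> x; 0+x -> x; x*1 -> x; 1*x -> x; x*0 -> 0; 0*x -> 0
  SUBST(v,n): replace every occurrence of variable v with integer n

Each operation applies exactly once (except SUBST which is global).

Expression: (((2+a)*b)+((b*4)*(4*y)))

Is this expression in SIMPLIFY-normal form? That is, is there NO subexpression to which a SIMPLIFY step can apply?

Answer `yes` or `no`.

Expression: (((2+a)*b)+((b*4)*(4*y)))
Scanning for simplifiable subexpressions (pre-order)...
  at root: (((2+a)*b)+((b*4)*(4*y))) (not simplifiable)
  at L: ((2+a)*b) (not simplifiable)
  at LL: (2+a) (not simplifiable)
  at R: ((b*4)*(4*y)) (not simplifiable)
  at RL: (b*4) (not simplifiable)
  at RR: (4*y) (not simplifiable)
Result: no simplifiable subexpression found -> normal form.

Answer: yes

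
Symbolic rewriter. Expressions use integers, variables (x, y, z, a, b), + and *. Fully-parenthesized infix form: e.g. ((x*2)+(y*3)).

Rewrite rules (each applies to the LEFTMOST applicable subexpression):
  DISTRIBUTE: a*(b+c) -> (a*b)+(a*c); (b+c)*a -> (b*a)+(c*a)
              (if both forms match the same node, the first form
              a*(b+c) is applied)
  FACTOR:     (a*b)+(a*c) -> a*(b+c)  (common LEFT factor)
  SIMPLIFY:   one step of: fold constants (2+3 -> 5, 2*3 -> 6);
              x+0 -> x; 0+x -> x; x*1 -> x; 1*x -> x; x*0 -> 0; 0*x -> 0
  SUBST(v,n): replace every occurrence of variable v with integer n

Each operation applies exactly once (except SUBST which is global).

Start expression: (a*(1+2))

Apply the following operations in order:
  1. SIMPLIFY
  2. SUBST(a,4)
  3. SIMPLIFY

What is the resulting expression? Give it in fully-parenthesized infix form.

Answer: 12

Derivation:
Start: (a*(1+2))
Apply SIMPLIFY at R (target: (1+2)): (a*(1+2)) -> (a*3)
Apply SUBST(a,4): (a*3) -> (4*3)
Apply SIMPLIFY at root (target: (4*3)): (4*3) -> 12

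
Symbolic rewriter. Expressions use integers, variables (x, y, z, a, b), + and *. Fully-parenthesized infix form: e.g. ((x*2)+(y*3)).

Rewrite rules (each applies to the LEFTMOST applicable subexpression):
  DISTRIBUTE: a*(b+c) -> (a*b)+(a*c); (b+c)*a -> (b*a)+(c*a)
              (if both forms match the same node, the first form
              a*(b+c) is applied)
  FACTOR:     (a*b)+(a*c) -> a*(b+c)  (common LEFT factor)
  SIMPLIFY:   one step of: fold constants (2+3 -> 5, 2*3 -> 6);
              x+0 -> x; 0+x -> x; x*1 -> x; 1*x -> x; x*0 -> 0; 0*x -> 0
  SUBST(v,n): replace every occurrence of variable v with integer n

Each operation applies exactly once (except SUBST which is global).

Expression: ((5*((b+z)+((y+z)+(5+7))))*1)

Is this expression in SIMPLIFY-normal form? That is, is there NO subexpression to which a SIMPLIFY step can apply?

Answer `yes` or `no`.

Expression: ((5*((b+z)+((y+z)+(5+7))))*1)
Scanning for simplifiable subexpressions (pre-order)...
  at root: ((5*((b+z)+((y+z)+(5+7))))*1) (SIMPLIFIABLE)
  at L: (5*((b+z)+((y+z)+(5+7)))) (not simplifiable)
  at LR: ((b+z)+((y+z)+(5+7))) (not simplifiable)
  at LRL: (b+z) (not simplifiable)
  at LRR: ((y+z)+(5+7)) (not simplifiable)
  at LRRL: (y+z) (not simplifiable)
  at LRRR: (5+7) (SIMPLIFIABLE)
Found simplifiable subexpr at path root: ((5*((b+z)+((y+z)+(5+7))))*1)
One SIMPLIFY step would give: (5*((b+z)+((y+z)+(5+7))))
-> NOT in normal form.

Answer: no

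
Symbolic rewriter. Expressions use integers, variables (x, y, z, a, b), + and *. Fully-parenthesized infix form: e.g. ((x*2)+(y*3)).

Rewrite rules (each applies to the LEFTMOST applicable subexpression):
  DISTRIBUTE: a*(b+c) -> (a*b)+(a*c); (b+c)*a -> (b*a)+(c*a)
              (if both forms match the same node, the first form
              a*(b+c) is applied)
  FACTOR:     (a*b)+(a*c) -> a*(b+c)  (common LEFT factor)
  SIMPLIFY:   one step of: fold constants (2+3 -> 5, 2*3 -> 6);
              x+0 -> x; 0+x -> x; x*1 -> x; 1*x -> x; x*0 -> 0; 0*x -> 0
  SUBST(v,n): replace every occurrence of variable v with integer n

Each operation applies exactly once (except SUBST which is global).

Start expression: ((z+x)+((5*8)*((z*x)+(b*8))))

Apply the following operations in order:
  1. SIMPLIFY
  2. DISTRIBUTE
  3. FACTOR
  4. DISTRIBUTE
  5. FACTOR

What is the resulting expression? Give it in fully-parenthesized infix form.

Start: ((z+x)+((5*8)*((z*x)+(b*8))))
Apply SIMPLIFY at RL (target: (5*8)): ((z+x)+((5*8)*((z*x)+(b*8)))) -> ((z+x)+(40*((z*x)+(b*8))))
Apply DISTRIBUTE at R (target: (40*((z*x)+(b*8)))): ((z+x)+(40*((z*x)+(b*8)))) -> ((z+x)+((40*(z*x))+(40*(b*8))))
Apply FACTOR at R (target: ((40*(z*x))+(40*(b*8)))): ((z+x)+((40*(z*x))+(40*(b*8)))) -> ((z+x)+(40*((z*x)+(b*8))))
Apply DISTRIBUTE at R (target: (40*((z*x)+(b*8)))): ((z+x)+(40*((z*x)+(b*8)))) -> ((z+x)+((40*(z*x))+(40*(b*8))))
Apply FACTOR at R (target: ((40*(z*x))+(40*(b*8)))): ((z+x)+((40*(z*x))+(40*(b*8)))) -> ((z+x)+(40*((z*x)+(b*8))))

Answer: ((z+x)+(40*((z*x)+(b*8))))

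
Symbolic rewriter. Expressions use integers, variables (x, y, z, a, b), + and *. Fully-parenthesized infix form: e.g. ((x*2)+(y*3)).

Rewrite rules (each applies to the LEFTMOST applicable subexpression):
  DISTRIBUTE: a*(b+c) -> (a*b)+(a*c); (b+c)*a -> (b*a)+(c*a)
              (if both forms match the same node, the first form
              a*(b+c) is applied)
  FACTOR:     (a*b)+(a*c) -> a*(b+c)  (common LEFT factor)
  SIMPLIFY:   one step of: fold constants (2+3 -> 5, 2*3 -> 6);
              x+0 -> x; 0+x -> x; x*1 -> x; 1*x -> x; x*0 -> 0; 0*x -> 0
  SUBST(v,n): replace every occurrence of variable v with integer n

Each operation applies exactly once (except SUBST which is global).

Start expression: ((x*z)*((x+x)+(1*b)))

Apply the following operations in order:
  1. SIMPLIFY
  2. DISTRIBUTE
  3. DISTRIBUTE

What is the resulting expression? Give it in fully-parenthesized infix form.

Answer: ((((x*z)*x)+((x*z)*x))+((x*z)*b))

Derivation:
Start: ((x*z)*((x+x)+(1*b)))
Apply SIMPLIFY at RR (target: (1*b)): ((x*z)*((x+x)+(1*b))) -> ((x*z)*((x+x)+b))
Apply DISTRIBUTE at root (target: ((x*z)*((x+x)+b))): ((x*z)*((x+x)+b)) -> (((x*z)*(x+x))+((x*z)*b))
Apply DISTRIBUTE at L (target: ((x*z)*(x+x))): (((x*z)*(x+x))+((x*z)*b)) -> ((((x*z)*x)+((x*z)*x))+((x*z)*b))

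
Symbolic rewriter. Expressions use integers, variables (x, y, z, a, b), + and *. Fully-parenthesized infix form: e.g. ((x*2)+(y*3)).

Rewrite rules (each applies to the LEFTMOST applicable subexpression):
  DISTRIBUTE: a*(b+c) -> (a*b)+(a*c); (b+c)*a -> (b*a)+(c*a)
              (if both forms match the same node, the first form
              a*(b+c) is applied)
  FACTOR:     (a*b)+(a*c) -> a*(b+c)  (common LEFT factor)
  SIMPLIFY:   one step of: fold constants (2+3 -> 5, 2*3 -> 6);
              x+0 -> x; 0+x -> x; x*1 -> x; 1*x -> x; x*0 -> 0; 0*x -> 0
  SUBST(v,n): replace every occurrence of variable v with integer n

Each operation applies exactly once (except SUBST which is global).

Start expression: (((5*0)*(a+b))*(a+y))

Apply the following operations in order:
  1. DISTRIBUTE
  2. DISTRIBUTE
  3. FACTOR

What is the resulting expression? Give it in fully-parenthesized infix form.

Start: (((5*0)*(a+b))*(a+y))
Apply DISTRIBUTE at root (target: (((5*0)*(a+b))*(a+y))): (((5*0)*(a+b))*(a+y)) -> ((((5*0)*(a+b))*a)+(((5*0)*(a+b))*y))
Apply DISTRIBUTE at LL (target: ((5*0)*(a+b))): ((((5*0)*(a+b))*a)+(((5*0)*(a+b))*y)) -> (((((5*0)*a)+((5*0)*b))*a)+(((5*0)*(a+b))*y))
Apply FACTOR at LL (target: (((5*0)*a)+((5*0)*b))): (((((5*0)*a)+((5*0)*b))*a)+(((5*0)*(a+b))*y)) -> ((((5*0)*(a+b))*a)+(((5*0)*(a+b))*y))

Answer: ((((5*0)*(a+b))*a)+(((5*0)*(a+b))*y))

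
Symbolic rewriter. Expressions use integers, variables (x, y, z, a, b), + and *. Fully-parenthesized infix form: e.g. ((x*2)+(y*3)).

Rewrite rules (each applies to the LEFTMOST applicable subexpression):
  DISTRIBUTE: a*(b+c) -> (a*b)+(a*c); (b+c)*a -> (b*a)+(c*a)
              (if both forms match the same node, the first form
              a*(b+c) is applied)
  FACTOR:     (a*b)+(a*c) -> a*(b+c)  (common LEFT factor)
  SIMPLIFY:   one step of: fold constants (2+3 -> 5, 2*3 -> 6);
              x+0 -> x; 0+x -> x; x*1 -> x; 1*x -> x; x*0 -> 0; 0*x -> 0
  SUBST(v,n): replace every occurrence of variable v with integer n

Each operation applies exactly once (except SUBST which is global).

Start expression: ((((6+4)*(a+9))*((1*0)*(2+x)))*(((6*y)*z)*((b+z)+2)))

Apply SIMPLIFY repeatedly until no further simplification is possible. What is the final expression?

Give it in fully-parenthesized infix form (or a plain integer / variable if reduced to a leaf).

Answer: 0

Derivation:
Start: ((((6+4)*(a+9))*((1*0)*(2+x)))*(((6*y)*z)*((b+z)+2)))
Step 1: at LLL: (6+4) -> 10; overall: ((((6+4)*(a+9))*((1*0)*(2+x)))*(((6*y)*z)*((b+z)+2))) -> (((10*(a+9))*((1*0)*(2+x)))*(((6*y)*z)*((b+z)+2)))
Step 2: at LRL: (1*0) -> 0; overall: (((10*(a+9))*((1*0)*(2+x)))*(((6*y)*z)*((b+z)+2))) -> (((10*(a+9))*(0*(2+x)))*(((6*y)*z)*((b+z)+2)))
Step 3: at LR: (0*(2+x)) -> 0; overall: (((10*(a+9))*(0*(2+x)))*(((6*y)*z)*((b+z)+2))) -> (((10*(a+9))*0)*(((6*y)*z)*((b+z)+2)))
Step 4: at L: ((10*(a+9))*0) -> 0; overall: (((10*(a+9))*0)*(((6*y)*z)*((b+z)+2))) -> (0*(((6*y)*z)*((b+z)+2)))
Step 5: at root: (0*(((6*y)*z)*((b+z)+2))) -> 0; overall: (0*(((6*y)*z)*((b+z)+2))) -> 0
Fixed point: 0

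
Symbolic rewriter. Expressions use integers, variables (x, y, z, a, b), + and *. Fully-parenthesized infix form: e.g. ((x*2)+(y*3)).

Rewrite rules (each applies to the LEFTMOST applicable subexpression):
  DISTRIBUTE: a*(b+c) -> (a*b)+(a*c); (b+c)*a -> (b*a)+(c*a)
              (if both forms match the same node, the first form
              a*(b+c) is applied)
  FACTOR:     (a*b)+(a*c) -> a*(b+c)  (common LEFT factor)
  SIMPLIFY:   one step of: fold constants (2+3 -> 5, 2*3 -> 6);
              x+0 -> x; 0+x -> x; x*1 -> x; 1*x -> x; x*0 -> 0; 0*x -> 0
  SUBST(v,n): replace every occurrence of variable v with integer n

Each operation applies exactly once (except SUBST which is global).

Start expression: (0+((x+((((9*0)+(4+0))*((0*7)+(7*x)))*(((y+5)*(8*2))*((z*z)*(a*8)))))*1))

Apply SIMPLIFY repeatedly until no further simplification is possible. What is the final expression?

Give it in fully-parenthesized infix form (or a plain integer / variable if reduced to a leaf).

Start: (0+((x+((((9*0)+(4+0))*((0*7)+(7*x)))*(((y+5)*(8*2))*((z*z)*(a*8)))))*1))
Step 1: at root: (0+((x+((((9*0)+(4+0))*((0*7)+(7*x)))*(((y+5)*(8*2))*((z*z)*(a*8)))))*1)) -> ((x+((((9*0)+(4+0))*((0*7)+(7*x)))*(((y+5)*(8*2))*((z*z)*(a*8)))))*1); overall: (0+((x+((((9*0)+(4+0))*((0*7)+(7*x)))*(((y+5)*(8*2))*((z*z)*(a*8)))))*1)) -> ((x+((((9*0)+(4+0))*((0*7)+(7*x)))*(((y+5)*(8*2))*((z*z)*(a*8)))))*1)
Step 2: at root: ((x+((((9*0)+(4+0))*((0*7)+(7*x)))*(((y+5)*(8*2))*((z*z)*(a*8)))))*1) -> (x+((((9*0)+(4+0))*((0*7)+(7*x)))*(((y+5)*(8*2))*((z*z)*(a*8))))); overall: ((x+((((9*0)+(4+0))*((0*7)+(7*x)))*(((y+5)*(8*2))*((z*z)*(a*8)))))*1) -> (x+((((9*0)+(4+0))*((0*7)+(7*x)))*(((y+5)*(8*2))*((z*z)*(a*8)))))
Step 3: at RLLL: (9*0) -> 0; overall: (x+((((9*0)+(4+0))*((0*7)+(7*x)))*(((y+5)*(8*2))*((z*z)*(a*8))))) -> (x+(((0+(4+0))*((0*7)+(7*x)))*(((y+5)*(8*2))*((z*z)*(a*8)))))
Step 4: at RLL: (0+(4+0)) -> (4+0); overall: (x+(((0+(4+0))*((0*7)+(7*x)))*(((y+5)*(8*2))*((z*z)*(a*8))))) -> (x+(((4+0)*((0*7)+(7*x)))*(((y+5)*(8*2))*((z*z)*(a*8)))))
Step 5: at RLL: (4+0) -> 4; overall: (x+(((4+0)*((0*7)+(7*x)))*(((y+5)*(8*2))*((z*z)*(a*8))))) -> (x+((4*((0*7)+(7*x)))*(((y+5)*(8*2))*((z*z)*(a*8)))))
Step 6: at RLRL: (0*7) -> 0; overall: (x+((4*((0*7)+(7*x)))*(((y+5)*(8*2))*((z*z)*(a*8))))) -> (x+((4*(0+(7*x)))*(((y+5)*(8*2))*((z*z)*(a*8)))))
Step 7: at RLR: (0+(7*x)) -> (7*x); overall: (x+((4*(0+(7*x)))*(((y+5)*(8*2))*((z*z)*(a*8))))) -> (x+((4*(7*x))*(((y+5)*(8*2))*((z*z)*(a*8)))))
Step 8: at RRLR: (8*2) -> 16; overall: (x+((4*(7*x))*(((y+5)*(8*2))*((z*z)*(a*8))))) -> (x+((4*(7*x))*(((y+5)*16)*((z*z)*(a*8)))))
Fixed point: (x+((4*(7*x))*(((y+5)*16)*((z*z)*(a*8)))))

Answer: (x+((4*(7*x))*(((y+5)*16)*((z*z)*(a*8)))))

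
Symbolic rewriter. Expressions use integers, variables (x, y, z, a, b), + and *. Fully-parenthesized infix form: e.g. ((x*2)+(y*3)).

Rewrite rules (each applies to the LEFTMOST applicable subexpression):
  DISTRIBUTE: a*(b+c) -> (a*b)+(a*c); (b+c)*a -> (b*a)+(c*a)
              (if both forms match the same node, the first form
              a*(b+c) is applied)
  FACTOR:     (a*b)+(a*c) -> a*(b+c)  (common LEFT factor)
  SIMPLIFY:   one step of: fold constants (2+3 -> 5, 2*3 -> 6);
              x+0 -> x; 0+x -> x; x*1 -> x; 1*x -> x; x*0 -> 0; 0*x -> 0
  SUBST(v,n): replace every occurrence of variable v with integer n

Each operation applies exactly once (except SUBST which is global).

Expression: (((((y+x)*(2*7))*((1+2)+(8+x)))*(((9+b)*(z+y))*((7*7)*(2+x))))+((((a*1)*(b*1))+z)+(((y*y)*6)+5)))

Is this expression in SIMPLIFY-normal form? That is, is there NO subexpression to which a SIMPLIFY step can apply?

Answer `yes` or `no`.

Expression: (((((y+x)*(2*7))*((1+2)+(8+x)))*(((9+b)*(z+y))*((7*7)*(2+x))))+((((a*1)*(b*1))+z)+(((y*y)*6)+5)))
Scanning for simplifiable subexpressions (pre-order)...
  at root: (((((y+x)*(2*7))*((1+2)+(8+x)))*(((9+b)*(z+y))*((7*7)*(2+x))))+((((a*1)*(b*1))+z)+(((y*y)*6)+5))) (not simplifiable)
  at L: ((((y+x)*(2*7))*((1+2)+(8+x)))*(((9+b)*(z+y))*((7*7)*(2+x)))) (not simplifiable)
  at LL: (((y+x)*(2*7))*((1+2)+(8+x))) (not simplifiable)
  at LLL: ((y+x)*(2*7)) (not simplifiable)
  at LLLL: (y+x) (not simplifiable)
  at LLLR: (2*7) (SIMPLIFIABLE)
  at LLR: ((1+2)+(8+x)) (not simplifiable)
  at LLRL: (1+2) (SIMPLIFIABLE)
  at LLRR: (8+x) (not simplifiable)
  at LR: (((9+b)*(z+y))*((7*7)*(2+x))) (not simplifiable)
  at LRL: ((9+b)*(z+y)) (not simplifiable)
  at LRLL: (9+b) (not simplifiable)
  at LRLR: (z+y) (not simplifiable)
  at LRR: ((7*7)*(2+x)) (not simplifiable)
  at LRRL: (7*7) (SIMPLIFIABLE)
  at LRRR: (2+x) (not simplifiable)
  at R: ((((a*1)*(b*1))+z)+(((y*y)*6)+5)) (not simplifiable)
  at RL: (((a*1)*(b*1))+z) (not simplifiable)
  at RLL: ((a*1)*(b*1)) (not simplifiable)
  at RLLL: (a*1) (SIMPLIFIABLE)
  at RLLR: (b*1) (SIMPLIFIABLE)
  at RR: (((y*y)*6)+5) (not simplifiable)
  at RRL: ((y*y)*6) (not simplifiable)
  at RRLL: (y*y) (not simplifiable)
Found simplifiable subexpr at path LLLR: (2*7)
One SIMPLIFY step would give: (((((y+x)*14)*((1+2)+(8+x)))*(((9+b)*(z+y))*((7*7)*(2+x))))+((((a*1)*(b*1))+z)+(((y*y)*6)+5)))
-> NOT in normal form.

Answer: no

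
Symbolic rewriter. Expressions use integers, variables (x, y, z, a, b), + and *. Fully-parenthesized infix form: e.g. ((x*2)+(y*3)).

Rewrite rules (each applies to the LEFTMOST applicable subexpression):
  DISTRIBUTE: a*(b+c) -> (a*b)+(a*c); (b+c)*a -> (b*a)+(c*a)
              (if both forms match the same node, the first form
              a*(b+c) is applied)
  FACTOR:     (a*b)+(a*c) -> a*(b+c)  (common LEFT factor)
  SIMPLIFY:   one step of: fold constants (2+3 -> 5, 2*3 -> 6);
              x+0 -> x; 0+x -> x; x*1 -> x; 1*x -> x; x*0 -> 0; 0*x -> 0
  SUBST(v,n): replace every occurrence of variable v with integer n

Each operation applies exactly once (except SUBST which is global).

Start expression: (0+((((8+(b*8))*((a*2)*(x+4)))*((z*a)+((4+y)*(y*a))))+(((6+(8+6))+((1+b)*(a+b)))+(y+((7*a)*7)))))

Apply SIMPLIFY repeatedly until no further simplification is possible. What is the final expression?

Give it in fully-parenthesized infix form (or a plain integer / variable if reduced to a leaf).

Answer: ((((8+(b*8))*((a*2)*(x+4)))*((z*a)+((4+y)*(y*a))))+((20+((1+b)*(a+b)))+(y+((7*a)*7))))

Derivation:
Start: (0+((((8+(b*8))*((a*2)*(x+4)))*((z*a)+((4+y)*(y*a))))+(((6+(8+6))+((1+b)*(a+b)))+(y+((7*a)*7)))))
Step 1: at root: (0+((((8+(b*8))*((a*2)*(x+4)))*((z*a)+((4+y)*(y*a))))+(((6+(8+6))+((1+b)*(a+b)))+(y+((7*a)*7))))) -> ((((8+(b*8))*((a*2)*(x+4)))*((z*a)+((4+y)*(y*a))))+(((6+(8+6))+((1+b)*(a+b)))+(y+((7*a)*7)))); overall: (0+((((8+(b*8))*((a*2)*(x+4)))*((z*a)+((4+y)*(y*a))))+(((6+(8+6))+((1+b)*(a+b)))+(y+((7*a)*7))))) -> ((((8+(b*8))*((a*2)*(x+4)))*((z*a)+((4+y)*(y*a))))+(((6+(8+6))+((1+b)*(a+b)))+(y+((7*a)*7))))
Step 2: at RLLR: (8+6) -> 14; overall: ((((8+(b*8))*((a*2)*(x+4)))*((z*a)+((4+y)*(y*a))))+(((6+(8+6))+((1+b)*(a+b)))+(y+((7*a)*7)))) -> ((((8+(b*8))*((a*2)*(x+4)))*((z*a)+((4+y)*(y*a))))+(((6+14)+((1+b)*(a+b)))+(y+((7*a)*7))))
Step 3: at RLL: (6+14) -> 20; overall: ((((8+(b*8))*((a*2)*(x+4)))*((z*a)+((4+y)*(y*a))))+(((6+14)+((1+b)*(a+b)))+(y+((7*a)*7)))) -> ((((8+(b*8))*((a*2)*(x+4)))*((z*a)+((4+y)*(y*a))))+((20+((1+b)*(a+b)))+(y+((7*a)*7))))
Fixed point: ((((8+(b*8))*((a*2)*(x+4)))*((z*a)+((4+y)*(y*a))))+((20+((1+b)*(a+b)))+(y+((7*a)*7))))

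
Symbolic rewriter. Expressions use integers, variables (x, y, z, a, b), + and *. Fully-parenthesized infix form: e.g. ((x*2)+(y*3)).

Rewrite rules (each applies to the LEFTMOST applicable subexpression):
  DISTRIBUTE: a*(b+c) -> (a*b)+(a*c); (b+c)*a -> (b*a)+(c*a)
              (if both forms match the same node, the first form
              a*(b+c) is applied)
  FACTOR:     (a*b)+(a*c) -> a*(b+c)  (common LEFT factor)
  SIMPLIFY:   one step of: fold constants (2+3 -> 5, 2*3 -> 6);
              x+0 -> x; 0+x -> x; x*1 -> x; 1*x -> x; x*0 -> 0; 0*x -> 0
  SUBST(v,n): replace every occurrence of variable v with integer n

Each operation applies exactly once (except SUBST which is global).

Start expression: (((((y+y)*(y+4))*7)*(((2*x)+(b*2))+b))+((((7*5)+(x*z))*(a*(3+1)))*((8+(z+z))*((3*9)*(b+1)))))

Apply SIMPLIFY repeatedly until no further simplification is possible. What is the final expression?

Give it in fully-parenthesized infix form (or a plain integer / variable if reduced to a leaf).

Answer: (((((y+y)*(y+4))*7)*(((2*x)+(b*2))+b))+(((35+(x*z))*(a*4))*((8+(z+z))*(27*(b+1)))))

Derivation:
Start: (((((y+y)*(y+4))*7)*(((2*x)+(b*2))+b))+((((7*5)+(x*z))*(a*(3+1)))*((8+(z+z))*((3*9)*(b+1)))))
Step 1: at RLLL: (7*5) -> 35; overall: (((((y+y)*(y+4))*7)*(((2*x)+(b*2))+b))+((((7*5)+(x*z))*(a*(3+1)))*((8+(z+z))*((3*9)*(b+1))))) -> (((((y+y)*(y+4))*7)*(((2*x)+(b*2))+b))+(((35+(x*z))*(a*(3+1)))*((8+(z+z))*((3*9)*(b+1)))))
Step 2: at RLRR: (3+1) -> 4; overall: (((((y+y)*(y+4))*7)*(((2*x)+(b*2))+b))+(((35+(x*z))*(a*(3+1)))*((8+(z+z))*((3*9)*(b+1))))) -> (((((y+y)*(y+4))*7)*(((2*x)+(b*2))+b))+(((35+(x*z))*(a*4))*((8+(z+z))*((3*9)*(b+1)))))
Step 3: at RRRL: (3*9) -> 27; overall: (((((y+y)*(y+4))*7)*(((2*x)+(b*2))+b))+(((35+(x*z))*(a*4))*((8+(z+z))*((3*9)*(b+1))))) -> (((((y+y)*(y+4))*7)*(((2*x)+(b*2))+b))+(((35+(x*z))*(a*4))*((8+(z+z))*(27*(b+1)))))
Fixed point: (((((y+y)*(y+4))*7)*(((2*x)+(b*2))+b))+(((35+(x*z))*(a*4))*((8+(z+z))*(27*(b+1)))))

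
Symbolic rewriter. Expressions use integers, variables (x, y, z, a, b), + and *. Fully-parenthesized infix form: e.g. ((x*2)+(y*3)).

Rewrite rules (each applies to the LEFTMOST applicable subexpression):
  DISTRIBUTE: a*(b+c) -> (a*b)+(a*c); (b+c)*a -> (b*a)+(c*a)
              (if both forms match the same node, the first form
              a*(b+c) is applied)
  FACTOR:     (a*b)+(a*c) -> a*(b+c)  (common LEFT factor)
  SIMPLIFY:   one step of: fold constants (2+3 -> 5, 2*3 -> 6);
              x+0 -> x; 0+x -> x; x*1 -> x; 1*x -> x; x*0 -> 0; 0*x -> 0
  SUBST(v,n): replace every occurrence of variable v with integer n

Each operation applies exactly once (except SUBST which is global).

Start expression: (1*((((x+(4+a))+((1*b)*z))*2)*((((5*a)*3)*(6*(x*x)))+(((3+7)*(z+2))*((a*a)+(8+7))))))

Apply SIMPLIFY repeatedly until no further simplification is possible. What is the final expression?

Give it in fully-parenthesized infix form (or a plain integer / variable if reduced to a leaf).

Answer: ((((x+(4+a))+(b*z))*2)*((((5*a)*3)*(6*(x*x)))+((10*(z+2))*((a*a)+15))))

Derivation:
Start: (1*((((x+(4+a))+((1*b)*z))*2)*((((5*a)*3)*(6*(x*x)))+(((3+7)*(z+2))*((a*a)+(8+7))))))
Step 1: at root: (1*((((x+(4+a))+((1*b)*z))*2)*((((5*a)*3)*(6*(x*x)))+(((3+7)*(z+2))*((a*a)+(8+7)))))) -> ((((x+(4+a))+((1*b)*z))*2)*((((5*a)*3)*(6*(x*x)))+(((3+7)*(z+2))*((a*a)+(8+7))))); overall: (1*((((x+(4+a))+((1*b)*z))*2)*((((5*a)*3)*(6*(x*x)))+(((3+7)*(z+2))*((a*a)+(8+7)))))) -> ((((x+(4+a))+((1*b)*z))*2)*((((5*a)*3)*(6*(x*x)))+(((3+7)*(z+2))*((a*a)+(8+7)))))
Step 2: at LLRL: (1*b) -> b; overall: ((((x+(4+a))+((1*b)*z))*2)*((((5*a)*3)*(6*(x*x)))+(((3+7)*(z+2))*((a*a)+(8+7))))) -> ((((x+(4+a))+(b*z))*2)*((((5*a)*3)*(6*(x*x)))+(((3+7)*(z+2))*((a*a)+(8+7)))))
Step 3: at RRLL: (3+7) -> 10; overall: ((((x+(4+a))+(b*z))*2)*((((5*a)*3)*(6*(x*x)))+(((3+7)*(z+2))*((a*a)+(8+7))))) -> ((((x+(4+a))+(b*z))*2)*((((5*a)*3)*(6*(x*x)))+((10*(z+2))*((a*a)+(8+7)))))
Step 4: at RRRR: (8+7) -> 15; overall: ((((x+(4+a))+(b*z))*2)*((((5*a)*3)*(6*(x*x)))+((10*(z+2))*((a*a)+(8+7))))) -> ((((x+(4+a))+(b*z))*2)*((((5*a)*3)*(6*(x*x)))+((10*(z+2))*((a*a)+15))))
Fixed point: ((((x+(4+a))+(b*z))*2)*((((5*a)*3)*(6*(x*x)))+((10*(z+2))*((a*a)+15))))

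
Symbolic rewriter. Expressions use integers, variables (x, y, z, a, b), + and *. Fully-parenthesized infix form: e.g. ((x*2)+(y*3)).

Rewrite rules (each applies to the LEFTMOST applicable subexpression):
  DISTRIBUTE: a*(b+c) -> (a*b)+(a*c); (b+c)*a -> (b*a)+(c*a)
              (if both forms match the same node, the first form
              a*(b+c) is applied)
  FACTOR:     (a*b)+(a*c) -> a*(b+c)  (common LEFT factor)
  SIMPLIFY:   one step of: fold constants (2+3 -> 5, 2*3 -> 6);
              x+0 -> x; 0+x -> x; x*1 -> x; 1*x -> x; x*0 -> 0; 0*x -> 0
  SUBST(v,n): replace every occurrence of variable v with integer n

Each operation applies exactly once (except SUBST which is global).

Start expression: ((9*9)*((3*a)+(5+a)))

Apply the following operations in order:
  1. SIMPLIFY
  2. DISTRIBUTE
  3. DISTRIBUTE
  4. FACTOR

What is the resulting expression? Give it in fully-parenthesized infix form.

Start: ((9*9)*((3*a)+(5+a)))
Apply SIMPLIFY at L (target: (9*9)): ((9*9)*((3*a)+(5+a))) -> (81*((3*a)+(5+a)))
Apply DISTRIBUTE at root (target: (81*((3*a)+(5+a)))): (81*((3*a)+(5+a))) -> ((81*(3*a))+(81*(5+a)))
Apply DISTRIBUTE at R (target: (81*(5+a))): ((81*(3*a))+(81*(5+a))) -> ((81*(3*a))+((81*5)+(81*a)))
Apply FACTOR at R (target: ((81*5)+(81*a))): ((81*(3*a))+((81*5)+(81*a))) -> ((81*(3*a))+(81*(5+a)))

Answer: ((81*(3*a))+(81*(5+a)))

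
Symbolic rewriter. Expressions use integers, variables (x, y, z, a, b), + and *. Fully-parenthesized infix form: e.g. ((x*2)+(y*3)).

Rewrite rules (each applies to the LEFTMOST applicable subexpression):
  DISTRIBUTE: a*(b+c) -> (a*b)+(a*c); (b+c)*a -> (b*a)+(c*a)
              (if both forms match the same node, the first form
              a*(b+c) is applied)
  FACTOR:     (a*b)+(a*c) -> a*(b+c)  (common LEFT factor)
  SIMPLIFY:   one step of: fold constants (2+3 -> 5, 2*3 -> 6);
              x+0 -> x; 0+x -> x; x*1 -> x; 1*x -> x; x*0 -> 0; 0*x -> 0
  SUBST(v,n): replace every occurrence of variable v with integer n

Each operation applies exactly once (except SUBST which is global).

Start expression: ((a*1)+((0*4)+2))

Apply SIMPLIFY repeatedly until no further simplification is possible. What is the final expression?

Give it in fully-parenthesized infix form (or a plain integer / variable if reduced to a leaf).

Start: ((a*1)+((0*4)+2))
Step 1: at L: (a*1) -> a; overall: ((a*1)+((0*4)+2)) -> (a+((0*4)+2))
Step 2: at RL: (0*4) -> 0; overall: (a+((0*4)+2)) -> (a+(0+2))
Step 3: at R: (0+2) -> 2; overall: (a+(0+2)) -> (a+2)
Fixed point: (a+2)

Answer: (a+2)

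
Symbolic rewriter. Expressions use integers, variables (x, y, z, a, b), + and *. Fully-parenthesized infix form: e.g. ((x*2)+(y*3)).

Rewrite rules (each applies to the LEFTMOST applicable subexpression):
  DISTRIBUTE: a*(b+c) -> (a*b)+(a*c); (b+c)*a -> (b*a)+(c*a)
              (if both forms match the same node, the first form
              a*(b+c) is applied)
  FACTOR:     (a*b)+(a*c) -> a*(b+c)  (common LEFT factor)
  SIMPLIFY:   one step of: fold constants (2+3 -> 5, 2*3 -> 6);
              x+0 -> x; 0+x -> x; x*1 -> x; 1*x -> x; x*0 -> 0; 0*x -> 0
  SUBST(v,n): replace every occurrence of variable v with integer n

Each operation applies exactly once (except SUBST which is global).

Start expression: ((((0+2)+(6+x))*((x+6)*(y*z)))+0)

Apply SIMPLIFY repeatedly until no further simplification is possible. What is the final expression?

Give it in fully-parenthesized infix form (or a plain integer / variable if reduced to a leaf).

Answer: ((2+(6+x))*((x+6)*(y*z)))

Derivation:
Start: ((((0+2)+(6+x))*((x+6)*(y*z)))+0)
Step 1: at root: ((((0+2)+(6+x))*((x+6)*(y*z)))+0) -> (((0+2)+(6+x))*((x+6)*(y*z))); overall: ((((0+2)+(6+x))*((x+6)*(y*z)))+0) -> (((0+2)+(6+x))*((x+6)*(y*z)))
Step 2: at LL: (0+2) -> 2; overall: (((0+2)+(6+x))*((x+6)*(y*z))) -> ((2+(6+x))*((x+6)*(y*z)))
Fixed point: ((2+(6+x))*((x+6)*(y*z)))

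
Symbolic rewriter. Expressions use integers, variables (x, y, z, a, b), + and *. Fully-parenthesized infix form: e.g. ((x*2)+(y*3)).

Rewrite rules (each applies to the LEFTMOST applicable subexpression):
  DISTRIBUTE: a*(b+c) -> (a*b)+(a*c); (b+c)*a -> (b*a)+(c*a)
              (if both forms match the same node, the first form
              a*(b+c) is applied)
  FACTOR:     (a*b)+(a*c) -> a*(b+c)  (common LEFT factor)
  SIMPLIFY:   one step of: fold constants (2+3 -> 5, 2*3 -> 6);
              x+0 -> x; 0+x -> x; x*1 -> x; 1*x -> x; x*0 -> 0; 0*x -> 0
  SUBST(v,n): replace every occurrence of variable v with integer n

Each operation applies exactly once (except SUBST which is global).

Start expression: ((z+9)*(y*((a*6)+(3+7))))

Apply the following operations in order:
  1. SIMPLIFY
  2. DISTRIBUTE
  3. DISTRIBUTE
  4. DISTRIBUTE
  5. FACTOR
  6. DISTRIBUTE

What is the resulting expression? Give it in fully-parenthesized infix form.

Answer: (((z*(y*(a*6)))+(z*(y*10)))+(9*(y*((a*6)+10))))

Derivation:
Start: ((z+9)*(y*((a*6)+(3+7))))
Apply SIMPLIFY at RRR (target: (3+7)): ((z+9)*(y*((a*6)+(3+7)))) -> ((z+9)*(y*((a*6)+10)))
Apply DISTRIBUTE at root (target: ((z+9)*(y*((a*6)+10)))): ((z+9)*(y*((a*6)+10))) -> ((z*(y*((a*6)+10)))+(9*(y*((a*6)+10))))
Apply DISTRIBUTE at LR (target: (y*((a*6)+10))): ((z*(y*((a*6)+10)))+(9*(y*((a*6)+10)))) -> ((z*((y*(a*6))+(y*10)))+(9*(y*((a*6)+10))))
Apply DISTRIBUTE at L (target: (z*((y*(a*6))+(y*10)))): ((z*((y*(a*6))+(y*10)))+(9*(y*((a*6)+10)))) -> (((z*(y*(a*6)))+(z*(y*10)))+(9*(y*((a*6)+10))))
Apply FACTOR at L (target: ((z*(y*(a*6)))+(z*(y*10)))): (((z*(y*(a*6)))+(z*(y*10)))+(9*(y*((a*6)+10)))) -> ((z*((y*(a*6))+(y*10)))+(9*(y*((a*6)+10))))
Apply DISTRIBUTE at L (target: (z*((y*(a*6))+(y*10)))): ((z*((y*(a*6))+(y*10)))+(9*(y*((a*6)+10)))) -> (((z*(y*(a*6)))+(z*(y*10)))+(9*(y*((a*6)+10))))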